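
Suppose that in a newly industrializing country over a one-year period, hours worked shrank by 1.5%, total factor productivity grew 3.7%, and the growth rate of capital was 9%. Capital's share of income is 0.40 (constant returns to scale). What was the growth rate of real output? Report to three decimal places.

Real output grew 6.400%.

Labor's share = 1 − 0.4 = 0.6.
Capital: 0.4 × 9 = 3.6 pp.
Hours worked: 0.6 × (-1.5) = -0.9 pp.
Output growth = 3.7 + 2.7 = 6.4%.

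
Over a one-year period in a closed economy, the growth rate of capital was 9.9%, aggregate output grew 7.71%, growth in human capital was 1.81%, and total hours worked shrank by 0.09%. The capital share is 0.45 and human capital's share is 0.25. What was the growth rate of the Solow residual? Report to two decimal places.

Labor's share = 1 − 0.45 − 0.25 = 0.3.
Capital: 0.45 × 9.9 = 4.455 pp.
Human capital: 0.25 × 1.81 = 0.4525 pp.
Total hours worked: 0.3 × (-0.09) = -0.027 pp.
TFP growth = 7.71 − 4.8805 = 2.8295%.

2.83%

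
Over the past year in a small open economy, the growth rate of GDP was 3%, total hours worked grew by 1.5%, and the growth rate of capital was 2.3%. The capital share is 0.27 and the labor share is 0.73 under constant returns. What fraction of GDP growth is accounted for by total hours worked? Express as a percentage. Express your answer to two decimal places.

Total hours worked accounted for 36.50% of growth.

Labor's share = 1 − 0.27 = 0.73.
Total hours worked contributed 0.73 × 1.5 = 1.095 pp.
Share of growth = 1.095 / 3 × 100 = 36.5%.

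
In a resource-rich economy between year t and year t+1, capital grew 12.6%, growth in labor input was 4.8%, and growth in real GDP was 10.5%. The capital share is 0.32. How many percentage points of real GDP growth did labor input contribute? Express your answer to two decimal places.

Labor's share = 1 − 0.32 = 0.68.
Contribution = share × growth = 0.68 × 4.8 = 3.264 pp.

3.26 percentage points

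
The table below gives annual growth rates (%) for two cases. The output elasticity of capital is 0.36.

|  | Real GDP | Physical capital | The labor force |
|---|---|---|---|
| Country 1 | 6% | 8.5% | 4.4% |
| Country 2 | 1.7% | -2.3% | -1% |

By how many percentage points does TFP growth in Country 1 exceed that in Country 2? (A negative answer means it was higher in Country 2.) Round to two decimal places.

Labor's share = 1 − 0.36 = 0.64.
Country 1: TFP = 6 − 3.06 − 2.816 = 0.124%.
Country 2: TFP = 1.7 + 0.828 + 0.64 = 3.168%.
Difference = 0.124 − (3.168) = -3.044 pp.

-3.04 percentage points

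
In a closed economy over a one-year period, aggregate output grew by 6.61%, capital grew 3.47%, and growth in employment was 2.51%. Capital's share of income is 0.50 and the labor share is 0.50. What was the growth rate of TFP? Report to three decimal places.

Labor's share = 1 − 0.5 = 0.5.
Capital: 0.5 × 3.47 = 1.735 pp.
Employment: 0.5 × 2.51 = 1.255 pp.
TFP growth = 6.61 − 2.99 = 3.62%.

3.620%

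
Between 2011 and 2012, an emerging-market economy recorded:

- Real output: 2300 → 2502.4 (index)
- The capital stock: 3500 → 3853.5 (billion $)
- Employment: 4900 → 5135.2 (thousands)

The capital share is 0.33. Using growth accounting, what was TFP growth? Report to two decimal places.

Real output growth = (2502.4 − 2300) / 2300 = 8.8%.
The capital stock growth = (3853.5 − 3500) / 3500 = 10.1%.
Employment growth = (5135.2 − 4900) / 4900 = 4.8%.
Labor's share = 1 − 0.33 = 0.67.
The capital stock: 0.33 × 10.1 = 3.333 pp.
Employment: 0.67 × 4.8 = 3.216 pp.
TFP growth = 8.8 − 6.549 = 2.251%.

TFP grew 2.25%.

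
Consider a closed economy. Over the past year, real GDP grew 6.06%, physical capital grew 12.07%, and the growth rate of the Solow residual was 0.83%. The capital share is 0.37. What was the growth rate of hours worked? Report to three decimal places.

Labor's share = 1 − 0.37 = 0.63.
gY = gA + 0.37×12.07 + 0.63×g.
0.63×g = 6.06 − 0.83 − 4.4659 = 0.7641.
g = 0.7641 / 0.63 = 1.21286%.

1.213%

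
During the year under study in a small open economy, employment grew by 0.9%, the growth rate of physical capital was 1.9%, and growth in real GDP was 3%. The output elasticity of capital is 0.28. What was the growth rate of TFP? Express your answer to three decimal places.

1.820%

Labor's share = 1 − 0.28 = 0.72.
Physical capital: 0.28 × 1.9 = 0.532 pp.
Employment: 0.72 × 0.9 = 0.648 pp.
TFP growth = 3 − 1.18 = 1.82%.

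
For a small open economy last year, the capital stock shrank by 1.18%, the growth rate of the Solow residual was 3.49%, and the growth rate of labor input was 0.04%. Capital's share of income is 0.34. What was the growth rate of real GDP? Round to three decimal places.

Labor's share = 1 − 0.34 = 0.66.
The capital stock: 0.34 × (-1.18) = -0.4012 pp.
Labor input: 0.66 × 0.04 = 0.0264 pp.
Output growth = 3.49 + (-0.3748) = 3.1152%.

Real GDP grew 3.115%.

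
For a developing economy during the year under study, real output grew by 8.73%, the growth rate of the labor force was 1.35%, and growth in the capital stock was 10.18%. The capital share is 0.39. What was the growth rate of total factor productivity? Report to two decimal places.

Labor's share = 1 − 0.39 = 0.61.
The capital stock: 0.39 × 10.18 = 3.9702 pp.
The labor force: 0.61 × 1.35 = 0.8235 pp.
TFP growth = 8.73 − 4.7937 = 3.9363%.

3.94%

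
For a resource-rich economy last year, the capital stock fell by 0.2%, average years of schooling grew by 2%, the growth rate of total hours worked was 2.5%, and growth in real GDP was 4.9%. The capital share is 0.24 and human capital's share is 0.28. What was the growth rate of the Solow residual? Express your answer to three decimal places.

3.188%

Labor's share = 1 − 0.24 − 0.28 = 0.48.
The capital stock: 0.24 × (-0.2) = -0.048 pp.
Average years of schooling: 0.28 × 2 = 0.56 pp.
Total hours worked: 0.48 × 2.5 = 1.2 pp.
TFP growth = 4.9 − 1.712 = 3.188%.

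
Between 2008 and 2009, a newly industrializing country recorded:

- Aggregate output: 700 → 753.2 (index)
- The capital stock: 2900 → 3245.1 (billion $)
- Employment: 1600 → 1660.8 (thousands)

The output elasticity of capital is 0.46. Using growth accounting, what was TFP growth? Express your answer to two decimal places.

TFP growth was 0.07%.

Aggregate output growth = (753.2 − 700) / 700 = 7.6%.
The capital stock growth = (3245.1 − 2900) / 2900 = 11.9%.
Employment growth = (1660.8 − 1600) / 1600 = 3.8%.
Labor's share = 1 − 0.46 = 0.54.
The capital stock: 0.46 × 11.9 = 5.474 pp.
Employment: 0.54 × 3.8 = 2.052 pp.
TFP growth = 7.6 − 7.526 = 0.074%.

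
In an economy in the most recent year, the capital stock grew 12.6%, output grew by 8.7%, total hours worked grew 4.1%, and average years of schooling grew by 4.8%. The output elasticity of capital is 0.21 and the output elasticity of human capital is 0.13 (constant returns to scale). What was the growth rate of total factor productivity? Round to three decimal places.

2.724%

Labor's share = 1 − 0.21 − 0.13 = 0.66.
The capital stock: 0.21 × 12.6 = 2.646 pp.
Average years of schooling: 0.13 × 4.8 = 0.624 pp.
Total hours worked: 0.66 × 4.1 = 2.706 pp.
TFP growth = 8.7 − 5.976 = 2.724%.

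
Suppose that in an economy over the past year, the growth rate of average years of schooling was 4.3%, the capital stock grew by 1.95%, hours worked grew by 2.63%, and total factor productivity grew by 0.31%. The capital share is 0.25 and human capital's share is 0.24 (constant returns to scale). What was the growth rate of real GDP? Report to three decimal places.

Labor's share = 1 − 0.25 − 0.24 = 0.51.
The capital stock: 0.25 × 1.95 = 0.4875 pp.
Average years of schooling: 0.24 × 4.3 = 1.032 pp.
Hours worked: 0.51 × 2.63 = 1.3413 pp.
Output growth = 0.31 + 2.8608 = 3.1708%.

3.171%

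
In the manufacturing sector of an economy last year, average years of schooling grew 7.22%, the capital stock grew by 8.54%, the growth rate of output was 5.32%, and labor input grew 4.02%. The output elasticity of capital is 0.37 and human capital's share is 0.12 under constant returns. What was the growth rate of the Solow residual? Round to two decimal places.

-0.76%

Labor's share = 1 − 0.37 − 0.12 = 0.51.
The capital stock: 0.37 × 8.54 = 3.1598 pp.
Average years of schooling: 0.12 × 7.22 = 0.8664 pp.
Labor input: 0.51 × 4.02 = 2.0502 pp.
TFP growth = 5.32 − 6.0764 = -0.7564%.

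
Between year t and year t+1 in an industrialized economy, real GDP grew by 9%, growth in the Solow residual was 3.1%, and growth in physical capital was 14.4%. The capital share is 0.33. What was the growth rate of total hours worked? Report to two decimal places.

Labor's share = 1 − 0.33 = 0.67.
gY = gA + 0.33×14.4 + 0.67×g.
0.67×g = 9 − 3.1 − 4.752 = 1.148.
g = 1.148 / 0.67 = 1.7134%.

1.71%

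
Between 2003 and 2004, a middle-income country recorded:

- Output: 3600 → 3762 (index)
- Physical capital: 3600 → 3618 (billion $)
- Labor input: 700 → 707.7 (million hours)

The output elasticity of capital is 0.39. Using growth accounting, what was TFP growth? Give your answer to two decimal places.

Output growth = (3762 − 3600) / 3600 = 4.5%.
Physical capital growth = (3618 − 3600) / 3600 = 0.5%.
Labor input growth = (707.7 − 700) / 700 = 1.1%.
Labor's share = 1 − 0.39 = 0.61.
Physical capital: 0.39 × 0.5 = 0.195 pp.
Labor input: 0.61 × 1.1 = 0.671 pp.
TFP growth = 4.5 − 0.866 = 3.634%.

TFP growth was 3.63%.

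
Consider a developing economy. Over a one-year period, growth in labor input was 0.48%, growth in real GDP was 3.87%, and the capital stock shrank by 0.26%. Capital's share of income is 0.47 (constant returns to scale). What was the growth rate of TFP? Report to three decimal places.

Labor's share = 1 − 0.47 = 0.53.
The capital stock: 0.47 × (-0.26) = -0.1222 pp.
Labor input: 0.53 × 0.48 = 0.2544 pp.
TFP growth = 3.87 − 0.1322 = 3.7378%.

TFP growth was 3.738%.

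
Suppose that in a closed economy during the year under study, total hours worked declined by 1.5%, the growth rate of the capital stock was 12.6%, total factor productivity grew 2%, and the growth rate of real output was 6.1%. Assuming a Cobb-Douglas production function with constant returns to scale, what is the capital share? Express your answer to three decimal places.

0.397

gY = gA + α·gK + (1−α)·gL, so gY − gA − gL = α(gK − gL).
6.1 − 2 + 1.5 = α × (12.6 − (-1.5)).
5.6 = 14.1 α, so α = 0.39716.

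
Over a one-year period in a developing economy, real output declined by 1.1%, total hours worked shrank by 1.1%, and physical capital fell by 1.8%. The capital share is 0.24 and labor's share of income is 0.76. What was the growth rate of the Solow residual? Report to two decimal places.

0.17%

Labor's share = 1 − 0.24 = 0.76.
Physical capital: 0.24 × (-1.8) = -0.432 pp.
Total hours worked: 0.76 × (-1.1) = -0.836 pp.
TFP growth = -1.1 + 1.268 = 0.168%.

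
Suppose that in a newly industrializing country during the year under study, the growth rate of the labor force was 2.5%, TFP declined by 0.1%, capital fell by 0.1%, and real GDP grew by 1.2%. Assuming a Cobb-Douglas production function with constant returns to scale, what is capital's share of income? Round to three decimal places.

gY = gA + α·gK + (1−α)·gL, so gY − gA − gL = α(gK − gL).
1.2 + 0.1 − 2.5 = α × (-0.1 − 2.5).
-1.2 = -2.6 α, so α = 0.46154.

α = 0.462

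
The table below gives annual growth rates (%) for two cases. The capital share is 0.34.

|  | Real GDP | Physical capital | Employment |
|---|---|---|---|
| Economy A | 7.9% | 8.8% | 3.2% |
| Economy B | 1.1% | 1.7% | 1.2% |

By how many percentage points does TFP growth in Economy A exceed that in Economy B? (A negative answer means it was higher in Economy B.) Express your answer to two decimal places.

3.07 percentage points

Labor's share = 1 − 0.34 = 0.66.
Economy A: TFP = 7.9 − 2.992 − 2.112 = 2.796%.
Economy B: TFP = 1.1 − 0.578 − 0.792 = -0.27%.
Difference = 2.796 − (-0.27) = 3.066 pp.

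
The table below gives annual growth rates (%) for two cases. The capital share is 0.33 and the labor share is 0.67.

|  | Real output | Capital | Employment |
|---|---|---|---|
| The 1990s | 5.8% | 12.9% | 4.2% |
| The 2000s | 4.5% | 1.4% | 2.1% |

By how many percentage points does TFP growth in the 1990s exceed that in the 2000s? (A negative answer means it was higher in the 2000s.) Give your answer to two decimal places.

Labor's share = 1 − 0.33 = 0.67.
The 1990s: TFP = 5.8 − 4.257 − 2.814 = -1.271%.
The 2000s: TFP = 4.5 − 0.462 − 1.407 = 2.631%.
Difference = -1.271 − (2.631) = -3.902 pp.

-3.90 percentage points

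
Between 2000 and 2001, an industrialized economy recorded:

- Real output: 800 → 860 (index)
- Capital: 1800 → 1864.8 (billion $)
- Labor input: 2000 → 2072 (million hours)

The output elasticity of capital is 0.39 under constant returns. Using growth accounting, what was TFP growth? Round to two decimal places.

TFP grew 3.90%.

Real output growth = (860 − 800) / 800 = 7.5%.
Capital growth = (1864.8 − 1800) / 1800 = 3.6%.
Labor input growth = (2072 − 2000) / 2000 = 3.6%.
Labor's share = 1 − 0.39 = 0.61.
Capital: 0.39 × 3.6 = 1.404 pp.
Labor input: 0.61 × 3.6 = 2.196 pp.
TFP growth = 7.5 − 3.6 = 3.9%.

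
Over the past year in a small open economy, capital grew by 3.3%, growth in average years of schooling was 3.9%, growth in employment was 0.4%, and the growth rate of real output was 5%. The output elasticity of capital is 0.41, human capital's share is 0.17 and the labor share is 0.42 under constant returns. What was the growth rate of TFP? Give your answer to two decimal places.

2.82%

Labor's share = 1 − 0.41 − 0.17 = 0.42.
Capital: 0.41 × 3.3 = 1.353 pp.
Average years of schooling: 0.17 × 3.9 = 0.663 pp.
Employment: 0.42 × 0.4 = 0.168 pp.
TFP growth = 5 − 2.184 = 2.816%.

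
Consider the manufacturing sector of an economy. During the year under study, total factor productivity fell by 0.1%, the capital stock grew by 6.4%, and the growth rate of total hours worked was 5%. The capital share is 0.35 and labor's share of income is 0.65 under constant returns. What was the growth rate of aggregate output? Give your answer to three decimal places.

Aggregate output growth was 5.390%.

Labor's share = 1 − 0.35 = 0.65.
The capital stock: 0.35 × 6.4 = 2.24 pp.
Total hours worked: 0.65 × 5 = 3.25 pp.
Output growth = -0.1 + 5.49 = 5.39%.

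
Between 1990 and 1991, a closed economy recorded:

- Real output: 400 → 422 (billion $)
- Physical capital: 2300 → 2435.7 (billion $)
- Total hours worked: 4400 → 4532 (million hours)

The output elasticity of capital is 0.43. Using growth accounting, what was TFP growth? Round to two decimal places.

Real output growth = (422 − 400) / 400 = 5.5%.
Physical capital growth = (2435.7 − 2300) / 2300 = 5.9%.
Total hours worked growth = (4532 − 4400) / 4400 = 3%.
Labor's share = 1 − 0.43 = 0.57.
Physical capital: 0.43 × 5.9 = 2.537 pp.
Total hours worked: 0.57 × 3 = 1.71 pp.
TFP growth = 5.5 − 4.247 = 1.253%.

1.25%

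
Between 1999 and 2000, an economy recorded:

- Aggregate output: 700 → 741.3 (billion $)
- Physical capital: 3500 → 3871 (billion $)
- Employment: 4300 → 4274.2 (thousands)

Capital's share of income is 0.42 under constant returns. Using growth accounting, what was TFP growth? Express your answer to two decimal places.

Aggregate output growth = (741.3 − 700) / 700 = 5.9%.
Physical capital growth = (3871 − 3500) / 3500 = 10.6%.
Employment growth = (4274.2 − 4300) / 4300 = -0.6%.
Labor's share = 1 − 0.42 = 0.58.
Physical capital: 0.42 × 10.6 = 4.452 pp.
Employment: 0.58 × (-0.6) = -0.348 pp.
TFP growth = 5.9 − 4.104 = 1.796%.

TFP growth was 1.80%.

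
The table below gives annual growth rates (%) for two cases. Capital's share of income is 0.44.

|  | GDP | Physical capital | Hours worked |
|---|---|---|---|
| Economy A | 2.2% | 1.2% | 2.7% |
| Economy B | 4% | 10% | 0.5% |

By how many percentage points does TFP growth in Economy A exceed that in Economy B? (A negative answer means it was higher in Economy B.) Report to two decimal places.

Labor's share = 1 − 0.44 = 0.56.
Economy A: TFP = 2.2 − 0.528 − 1.512 = 0.16%.
Economy B: TFP = 4 − 4.4 − 0.28 = -0.68%.
Difference = 0.16 − (-0.68) = 0.84 pp.

0.84 percentage points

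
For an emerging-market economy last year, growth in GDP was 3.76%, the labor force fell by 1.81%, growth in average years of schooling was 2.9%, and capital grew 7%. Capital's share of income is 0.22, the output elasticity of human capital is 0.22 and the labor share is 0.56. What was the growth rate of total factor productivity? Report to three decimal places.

Labor's share = 1 − 0.22 − 0.22 = 0.56.
Capital: 0.22 × 7 = 1.54 pp.
Average years of schooling: 0.22 × 2.9 = 0.638 pp.
The labor force: 0.56 × (-1.81) = -1.0136 pp.
TFP growth = 3.76 − 1.1644 = 2.5956%.

Total factor productivity grew 2.596%.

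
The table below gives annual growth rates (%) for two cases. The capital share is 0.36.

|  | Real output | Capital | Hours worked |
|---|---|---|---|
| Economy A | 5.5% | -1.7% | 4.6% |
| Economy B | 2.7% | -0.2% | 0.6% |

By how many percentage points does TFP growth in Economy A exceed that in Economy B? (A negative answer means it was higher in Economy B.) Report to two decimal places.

0.78 percentage points

Labor's share = 1 − 0.36 = 0.64.
Economy A: TFP = 5.5 + 0.612 − 2.944 = 3.168%.
Economy B: TFP = 2.7 + 0.072 − 0.384 = 2.388%.
Difference = 3.168 − (2.388) = 0.78 pp.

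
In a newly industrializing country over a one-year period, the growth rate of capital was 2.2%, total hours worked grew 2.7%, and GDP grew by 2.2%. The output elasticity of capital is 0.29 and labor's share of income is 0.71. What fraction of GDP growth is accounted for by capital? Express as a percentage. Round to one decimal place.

Capital contributed 0.29 × 2.2 = 0.638 pp.
Share of growth = 0.638 / 2.2 × 100 = 29%.

29.0%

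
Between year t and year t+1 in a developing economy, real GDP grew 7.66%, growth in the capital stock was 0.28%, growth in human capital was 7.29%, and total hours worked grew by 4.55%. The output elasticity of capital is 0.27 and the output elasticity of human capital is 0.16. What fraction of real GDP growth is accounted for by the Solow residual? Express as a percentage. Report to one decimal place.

49.9%

Labor's share = 1 − 0.27 − 0.16 = 0.57.
The capital stock: 0.27 × 0.28 = 0.0756 pp.
Human capital: 0.16 × 7.29 = 1.1664 pp.
Total hours worked: 0.57 × 4.55 = 2.5935 pp.
TFP growth = 7.66 − 3.8355 = 3.8245%.
TFP share of growth = 3.8245 / 7.66 × 100 = 49.928%.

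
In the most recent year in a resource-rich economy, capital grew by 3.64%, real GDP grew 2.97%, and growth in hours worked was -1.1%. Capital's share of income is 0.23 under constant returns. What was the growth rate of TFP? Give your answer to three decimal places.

TFP growth was 2.980%.

Labor's share = 1 − 0.23 = 0.77.
Capital: 0.23 × 3.64 = 0.8372 pp.
Hours worked: 0.77 × (-1.1) = -0.847 pp.
TFP growth = 2.97 + 0.0098 = 2.9798%.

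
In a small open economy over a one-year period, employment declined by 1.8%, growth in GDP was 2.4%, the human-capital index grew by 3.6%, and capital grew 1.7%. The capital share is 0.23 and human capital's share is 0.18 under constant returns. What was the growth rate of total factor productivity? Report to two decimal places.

2.42%

Labor's share = 1 − 0.23 − 0.18 = 0.59.
Capital: 0.23 × 1.7 = 0.391 pp.
The human-capital index: 0.18 × 3.6 = 0.648 pp.
Employment: 0.59 × (-1.8) = -1.062 pp.
TFP growth = 2.4 + 0.023 = 2.423%.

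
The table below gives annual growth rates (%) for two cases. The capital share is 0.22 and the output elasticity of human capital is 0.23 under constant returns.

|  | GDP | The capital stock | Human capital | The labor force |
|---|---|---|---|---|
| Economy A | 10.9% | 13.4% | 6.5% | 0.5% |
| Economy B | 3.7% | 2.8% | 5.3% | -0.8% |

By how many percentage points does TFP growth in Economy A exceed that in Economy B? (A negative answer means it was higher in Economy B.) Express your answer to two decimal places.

3.88 percentage points

Labor's share = 1 − 0.22 − 0.23 = 0.55.
Economy A: TFP = 10.9 − 2.948 − 1.495 − 0.275 = 6.182%.
Economy B: TFP = 3.7 − 0.616 − 1.219 + 0.44 = 2.305%.
Difference = 6.182 − (2.305) = 3.877 pp.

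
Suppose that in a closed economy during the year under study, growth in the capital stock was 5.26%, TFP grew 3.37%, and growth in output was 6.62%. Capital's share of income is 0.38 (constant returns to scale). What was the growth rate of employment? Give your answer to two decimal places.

Labor's share = 1 − 0.38 = 0.62.
gY = gA + 0.38×5.26 + 0.62×g.
0.62×g = 6.62 − 3.37 − 1.9988 = 1.2512.
g = 1.2512 / 0.62 = 2.0181%.

Employment growth was 2.02%.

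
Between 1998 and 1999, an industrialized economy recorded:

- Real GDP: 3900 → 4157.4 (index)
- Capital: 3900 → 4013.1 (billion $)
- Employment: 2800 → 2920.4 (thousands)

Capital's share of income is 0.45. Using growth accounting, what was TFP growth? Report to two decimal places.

Real GDP growth = (4157.4 − 3900) / 3900 = 6.6%.
Capital growth = (4013.1 − 3900) / 3900 = 2.9%.
Employment growth = (2920.4 − 2800) / 2800 = 4.3%.
Labor's share = 1 − 0.45 = 0.55.
Capital: 0.45 × 2.9 = 1.305 pp.
Employment: 0.55 × 4.3 = 2.365 pp.
TFP growth = 6.6 − 3.67 = 2.93%.

TFP grew 2.93%.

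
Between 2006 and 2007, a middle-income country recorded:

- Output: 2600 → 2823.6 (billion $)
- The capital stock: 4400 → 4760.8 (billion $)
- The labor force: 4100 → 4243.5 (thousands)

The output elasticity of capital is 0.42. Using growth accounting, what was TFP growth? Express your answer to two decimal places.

Output growth = (2823.6 − 2600) / 2600 = 8.6%.
The capital stock growth = (4760.8 − 4400) / 4400 = 8.2%.
The labor force growth = (4243.5 − 4100) / 4100 = 3.5%.
Labor's share = 1 − 0.42 = 0.58.
The capital stock: 0.42 × 8.2 = 3.444 pp.
The labor force: 0.58 × 3.5 = 2.03 pp.
TFP growth = 8.6 − 5.474 = 3.126%.

3.13%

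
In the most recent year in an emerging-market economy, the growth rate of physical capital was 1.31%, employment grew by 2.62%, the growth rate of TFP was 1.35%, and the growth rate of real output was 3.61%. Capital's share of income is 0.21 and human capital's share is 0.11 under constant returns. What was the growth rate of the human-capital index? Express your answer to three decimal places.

Labor's share = 1 − 0.21 − 0.11 = 0.68.
gY = gA + 0.21×1.31 + 0.68×2.62 + 0.11×g.
0.11×g = 3.61 − 1.35 − 2.0567 = 0.2033.
g = 0.2033 / 0.11 = 1.84818%.

1.848%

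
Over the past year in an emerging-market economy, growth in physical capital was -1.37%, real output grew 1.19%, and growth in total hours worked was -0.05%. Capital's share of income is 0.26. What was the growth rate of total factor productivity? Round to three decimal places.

1.583%

Labor's share = 1 − 0.26 = 0.74.
Physical capital: 0.26 × (-1.37) = -0.3562 pp.
Total hours worked: 0.74 × (-0.05) = -0.037 pp.
TFP growth = 1.19 + 0.3932 = 1.5832%.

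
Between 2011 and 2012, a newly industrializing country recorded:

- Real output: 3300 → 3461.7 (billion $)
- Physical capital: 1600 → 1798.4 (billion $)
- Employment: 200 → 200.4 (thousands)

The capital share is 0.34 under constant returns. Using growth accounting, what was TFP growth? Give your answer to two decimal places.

TFP grew 0.55%.

Real output growth = (3461.7 − 3300) / 3300 = 4.9%.
Physical capital growth = (1798.4 − 1600) / 1600 = 12.4%.
Employment growth = (200.4 − 200) / 200 = 0.2%.
Labor's share = 1 − 0.34 = 0.66.
Physical capital: 0.34 × 12.4 = 4.216 pp.
Employment: 0.66 × 0.2 = 0.132 pp.
TFP growth = 4.9 − 4.348 = 0.552%.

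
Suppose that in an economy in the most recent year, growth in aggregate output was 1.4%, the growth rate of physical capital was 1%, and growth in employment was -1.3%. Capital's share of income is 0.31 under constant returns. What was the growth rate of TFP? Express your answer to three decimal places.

Labor's share = 1 − 0.31 = 0.69.
Physical capital: 0.31 × 1 = 0.31 pp.
Employment: 0.69 × (-1.3) = -0.897 pp.
TFP growth = 1.4 + 0.587 = 1.987%.

1.987%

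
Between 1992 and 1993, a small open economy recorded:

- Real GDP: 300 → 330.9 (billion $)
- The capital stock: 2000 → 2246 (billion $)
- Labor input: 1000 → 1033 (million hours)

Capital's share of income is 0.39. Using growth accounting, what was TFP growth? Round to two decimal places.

TFP growth was 3.49%.

Real GDP growth = (330.9 − 300) / 300 = 10.3%.
The capital stock growth = (2246 − 2000) / 2000 = 12.3%.
Labor input growth = (1033 − 1000) / 1000 = 3.3%.
Labor's share = 1 − 0.39 = 0.61.
The capital stock: 0.39 × 12.3 = 4.797 pp.
Labor input: 0.61 × 3.3 = 2.013 pp.
TFP growth = 10.3 − 6.81 = 3.49%.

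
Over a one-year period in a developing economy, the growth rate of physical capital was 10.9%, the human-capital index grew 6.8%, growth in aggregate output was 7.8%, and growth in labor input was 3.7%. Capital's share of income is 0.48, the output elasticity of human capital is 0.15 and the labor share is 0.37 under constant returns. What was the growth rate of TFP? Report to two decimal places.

TFP growth was 0.18%.

Labor's share = 1 − 0.48 − 0.15 = 0.37.
Physical capital: 0.48 × 10.9 = 5.232 pp.
The human-capital index: 0.15 × 6.8 = 1.02 pp.
Labor input: 0.37 × 3.7 = 1.369 pp.
TFP growth = 7.8 − 7.621 = 0.179%.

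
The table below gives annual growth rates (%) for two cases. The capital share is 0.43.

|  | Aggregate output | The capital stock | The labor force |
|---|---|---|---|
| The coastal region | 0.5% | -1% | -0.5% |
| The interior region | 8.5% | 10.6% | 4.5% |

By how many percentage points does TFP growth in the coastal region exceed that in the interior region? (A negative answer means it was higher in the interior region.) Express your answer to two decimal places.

-0.16 percentage points

Labor's share = 1 − 0.43 = 0.57.
The coastal region: TFP = 0.5 + 0.43 + 0.285 = 1.215%.
The interior region: TFP = 8.5 − 4.558 − 2.565 = 1.377%.
Difference = 1.215 − (1.377) = -0.162 pp.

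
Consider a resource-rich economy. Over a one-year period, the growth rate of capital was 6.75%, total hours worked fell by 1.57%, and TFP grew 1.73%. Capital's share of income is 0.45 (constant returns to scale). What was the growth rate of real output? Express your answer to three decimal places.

Labor's share = 1 − 0.45 = 0.55.
Capital: 0.45 × 6.75 = 3.0375 pp.
Total hours worked: 0.55 × (-1.57) = -0.8635 pp.
Output growth = 1.73 + 2.174 = 3.904%.

3.904%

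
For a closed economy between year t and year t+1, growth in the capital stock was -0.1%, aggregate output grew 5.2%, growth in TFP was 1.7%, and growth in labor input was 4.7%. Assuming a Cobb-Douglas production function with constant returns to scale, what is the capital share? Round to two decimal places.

gY = gA + α·gK + (1−α)·gL, so gY − gA − gL = α(gK − gL).
5.2 − 1.7 − 4.7 = α × (-0.1 − 4.7).
-1.2 = -4.8 α, so α = 0.25.

0.25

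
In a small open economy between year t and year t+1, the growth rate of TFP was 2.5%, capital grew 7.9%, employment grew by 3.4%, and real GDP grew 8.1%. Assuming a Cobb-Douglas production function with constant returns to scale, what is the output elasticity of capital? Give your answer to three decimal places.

gY = gA + α·gK + (1−α)·gL, so gY − gA − gL = α(gK − gL).
8.1 − 2.5 − 3.4 = α × (7.9 − 3.4).
2.2 = 4.5 α, so α = 0.48889.

The output elasticity of capital is 0.489.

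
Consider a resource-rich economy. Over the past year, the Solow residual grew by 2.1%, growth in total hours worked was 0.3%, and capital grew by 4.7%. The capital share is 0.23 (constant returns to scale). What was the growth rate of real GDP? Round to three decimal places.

Labor's share = 1 − 0.23 = 0.77.
Capital: 0.23 × 4.7 = 1.081 pp.
Total hours worked: 0.77 × 0.3 = 0.231 pp.
Output growth = 2.1 + 1.312 = 3.412%.

3.412%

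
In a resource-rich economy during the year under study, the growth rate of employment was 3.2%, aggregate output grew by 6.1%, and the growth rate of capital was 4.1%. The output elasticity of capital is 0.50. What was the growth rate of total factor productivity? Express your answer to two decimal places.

2.45%

Labor's share = 1 − 0.5 = 0.5.
Capital: 0.5 × 4.1 = 2.05 pp.
Employment: 0.5 × 3.2 = 1.6 pp.
TFP growth = 6.1 − 3.65 = 2.45%.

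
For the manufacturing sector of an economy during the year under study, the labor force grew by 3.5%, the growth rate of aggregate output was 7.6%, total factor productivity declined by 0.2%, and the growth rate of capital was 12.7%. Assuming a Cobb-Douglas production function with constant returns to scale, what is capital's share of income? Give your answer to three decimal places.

α = 0.467

gY = gA + α·gK + (1−α)·gL, so gY − gA − gL = α(gK − gL).
7.6 + 0.2 − 3.5 = α × (12.7 − 3.5).
4.3 = 9.2 α, so α = 0.46739.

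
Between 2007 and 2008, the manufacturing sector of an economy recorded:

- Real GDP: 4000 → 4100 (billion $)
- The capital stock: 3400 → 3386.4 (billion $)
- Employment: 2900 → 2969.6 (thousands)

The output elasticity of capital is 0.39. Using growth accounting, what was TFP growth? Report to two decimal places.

TFP growth was 1.19%.

Real GDP growth = (4100 − 4000) / 4000 = 2.5%.
The capital stock growth = (3386.4 − 3400) / 3400 = -0.4%.
Employment growth = (2969.6 − 2900) / 2900 = 2.4%.
Labor's share = 1 − 0.39 = 0.61.
The capital stock: 0.39 × (-0.4) = -0.156 pp.
Employment: 0.61 × 2.4 = 1.464 pp.
TFP growth = 2.5 − 1.308 = 1.192%.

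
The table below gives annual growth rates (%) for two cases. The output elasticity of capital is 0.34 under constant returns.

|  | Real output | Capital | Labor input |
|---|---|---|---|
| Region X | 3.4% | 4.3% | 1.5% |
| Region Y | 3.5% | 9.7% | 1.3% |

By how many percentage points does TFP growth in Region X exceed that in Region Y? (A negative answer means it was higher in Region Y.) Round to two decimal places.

1.60 percentage points

Labor's share = 1 − 0.34 = 0.66.
Region X: TFP = 3.4 − 1.462 − 0.99 = 0.948%.
Region Y: TFP = 3.5 − 3.298 − 0.858 = -0.656%.
Difference = 0.948 − (-0.656) = 1.604 pp.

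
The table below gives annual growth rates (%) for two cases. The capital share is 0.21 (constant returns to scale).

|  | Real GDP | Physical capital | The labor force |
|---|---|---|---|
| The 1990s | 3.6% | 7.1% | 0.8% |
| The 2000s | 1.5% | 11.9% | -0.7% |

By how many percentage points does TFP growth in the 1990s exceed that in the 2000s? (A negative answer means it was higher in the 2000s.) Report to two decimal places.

1.92 percentage points

Labor's share = 1 − 0.21 = 0.79.
The 1990s: TFP = 3.6 − 1.491 − 0.632 = 1.477%.
The 2000s: TFP = 1.5 − 2.499 + 0.553 = -0.446%.
Difference = 1.477 − (-0.446) = 1.923 pp.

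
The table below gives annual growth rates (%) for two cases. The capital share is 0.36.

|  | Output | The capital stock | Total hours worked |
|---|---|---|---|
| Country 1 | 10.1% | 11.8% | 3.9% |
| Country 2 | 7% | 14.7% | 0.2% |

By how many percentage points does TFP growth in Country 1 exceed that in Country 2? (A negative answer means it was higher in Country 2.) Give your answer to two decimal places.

1.78 percentage points

Labor's share = 1 − 0.36 = 0.64.
Country 1: TFP = 10.1 − 4.248 − 2.496 = 3.356%.
Country 2: TFP = 7 − 5.292 − 0.128 = 1.58%.
Difference = 3.356 − (1.58) = 1.776 pp.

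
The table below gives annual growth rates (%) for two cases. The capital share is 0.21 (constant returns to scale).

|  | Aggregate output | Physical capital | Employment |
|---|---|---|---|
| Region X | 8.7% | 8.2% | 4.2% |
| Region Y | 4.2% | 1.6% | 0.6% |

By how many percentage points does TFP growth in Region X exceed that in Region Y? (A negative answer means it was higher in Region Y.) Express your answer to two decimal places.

0.27 percentage points

Labor's share = 1 − 0.21 = 0.79.
Region X: TFP = 8.7 − 1.722 − 3.318 = 3.66%.
Region Y: TFP = 4.2 − 0.336 − 0.474 = 3.39%.
Difference = 3.66 − (3.39) = 0.27 pp.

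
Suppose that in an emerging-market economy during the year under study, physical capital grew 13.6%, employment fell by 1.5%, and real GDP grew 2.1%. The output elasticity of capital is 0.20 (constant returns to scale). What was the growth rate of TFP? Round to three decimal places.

TFP growth was 0.580%.

Labor's share = 1 − 0.2 = 0.8.
Physical capital: 0.2 × 13.6 = 2.72 pp.
Employment: 0.8 × (-1.5) = -1.2 pp.
TFP growth = 2.1 − 1.52 = 0.58%.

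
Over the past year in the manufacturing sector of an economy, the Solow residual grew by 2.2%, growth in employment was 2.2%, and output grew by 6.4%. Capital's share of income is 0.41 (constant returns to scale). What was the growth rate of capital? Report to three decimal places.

Labor's share = 1 − 0.41 = 0.59.
gY = gA + 0.59×2.2 + 0.41×g.
0.41×g = 6.4 − 2.2 − 1.298 = 2.902.
g = 2.902 / 0.41 = 7.07805%.

7.078%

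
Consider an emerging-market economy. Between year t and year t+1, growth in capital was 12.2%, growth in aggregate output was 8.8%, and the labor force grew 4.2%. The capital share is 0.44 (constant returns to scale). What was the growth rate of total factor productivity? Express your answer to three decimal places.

Labor's share = 1 − 0.44 = 0.56.
Capital: 0.44 × 12.2 = 5.368 pp.
The labor force: 0.56 × 4.2 = 2.352 pp.
TFP growth = 8.8 − 7.72 = 1.08%.

Total factor productivity growth was 1.080%.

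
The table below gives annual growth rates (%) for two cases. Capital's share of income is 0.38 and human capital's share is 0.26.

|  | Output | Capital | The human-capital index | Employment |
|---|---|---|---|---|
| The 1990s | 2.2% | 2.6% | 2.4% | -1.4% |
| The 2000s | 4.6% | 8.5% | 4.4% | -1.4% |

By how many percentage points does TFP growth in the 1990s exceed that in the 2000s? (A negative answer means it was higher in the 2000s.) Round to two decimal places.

Labor's share = 1 − 0.38 − 0.26 = 0.36.
The 1990s: TFP = 2.2 − 0.988 − 0.624 + 0.504 = 1.092%.
The 2000s: TFP = 4.6 − 3.23 − 1.144 + 0.504 = 0.73%.
Difference = 1.092 − (0.73) = 0.362 pp.

0.36 percentage points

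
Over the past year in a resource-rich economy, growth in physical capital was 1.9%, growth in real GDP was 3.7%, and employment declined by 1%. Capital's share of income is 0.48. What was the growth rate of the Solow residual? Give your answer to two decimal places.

3.31%

Labor's share = 1 − 0.48 = 0.52.
Physical capital: 0.48 × 1.9 = 0.912 pp.
Employment: 0.52 × (-1) = -0.52 pp.
TFP growth = 3.7 − 0.392 = 3.308%.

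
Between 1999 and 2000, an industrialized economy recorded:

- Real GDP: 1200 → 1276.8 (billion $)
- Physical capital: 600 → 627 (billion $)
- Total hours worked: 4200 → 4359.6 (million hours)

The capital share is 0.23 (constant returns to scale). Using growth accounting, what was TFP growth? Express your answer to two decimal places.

Real GDP growth = (1276.8 − 1200) / 1200 = 6.4%.
Physical capital growth = (627 − 600) / 600 = 4.5%.
Total hours worked growth = (4359.6 − 4200) / 4200 = 3.8%.
Labor's share = 1 − 0.23 = 0.77.
Physical capital: 0.23 × 4.5 = 1.035 pp.
Total hours worked: 0.77 × 3.8 = 2.926 pp.
TFP growth = 6.4 − 3.961 = 2.439%.

TFP grew 2.44%.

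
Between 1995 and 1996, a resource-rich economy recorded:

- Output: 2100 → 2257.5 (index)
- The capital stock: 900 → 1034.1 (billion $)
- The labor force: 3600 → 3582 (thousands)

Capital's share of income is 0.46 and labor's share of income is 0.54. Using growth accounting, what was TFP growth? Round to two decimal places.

Output growth = (2257.5 − 2100) / 2100 = 7.5%.
The capital stock growth = (1034.1 − 900) / 900 = 14.9%.
The labor force growth = (3582 − 3600) / 3600 = -0.5%.
Labor's share = 1 − 0.46 = 0.54.
The capital stock: 0.46 × 14.9 = 6.854 pp.
The labor force: 0.54 × (-0.5) = -0.27 pp.
TFP growth = 7.5 − 6.584 = 0.916%.

0.92%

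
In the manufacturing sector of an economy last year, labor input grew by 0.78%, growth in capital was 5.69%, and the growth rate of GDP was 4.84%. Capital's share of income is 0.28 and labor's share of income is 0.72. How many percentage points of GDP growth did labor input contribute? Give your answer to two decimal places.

0.56

Labor's share = 1 − 0.28 = 0.72.
Contribution = share × growth = 0.72 × 0.78 = 0.5616 pp.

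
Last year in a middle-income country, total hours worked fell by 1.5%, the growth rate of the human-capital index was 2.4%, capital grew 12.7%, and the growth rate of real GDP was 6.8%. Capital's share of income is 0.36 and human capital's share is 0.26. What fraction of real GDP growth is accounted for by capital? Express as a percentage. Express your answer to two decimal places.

Capital contributed 0.36 × 12.7 = 4.572 pp.
Share of growth = 4.572 / 6.8 × 100 = 67.2353%.

67.24%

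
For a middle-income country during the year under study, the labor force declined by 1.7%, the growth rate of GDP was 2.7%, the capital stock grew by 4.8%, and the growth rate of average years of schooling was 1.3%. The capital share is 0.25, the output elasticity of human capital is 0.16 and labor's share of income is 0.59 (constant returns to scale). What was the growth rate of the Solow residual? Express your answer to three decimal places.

Labor's share = 1 − 0.25 − 0.16 = 0.59.
The capital stock: 0.25 × 4.8 = 1.2 pp.
Average years of schooling: 0.16 × 1.3 = 0.208 pp.
The labor force: 0.59 × (-1.7) = -1.003 pp.
TFP growth = 2.7 − 0.405 = 2.295%.

2.295%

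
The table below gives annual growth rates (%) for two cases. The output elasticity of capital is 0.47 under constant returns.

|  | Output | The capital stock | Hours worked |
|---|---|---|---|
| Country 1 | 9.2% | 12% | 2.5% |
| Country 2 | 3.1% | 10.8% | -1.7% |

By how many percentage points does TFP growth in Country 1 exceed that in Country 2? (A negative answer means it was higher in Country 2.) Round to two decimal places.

Labor's share = 1 − 0.47 = 0.53.
Country 1: TFP = 9.2 − 5.64 − 1.325 = 2.235%.
Country 2: TFP = 3.1 − 5.076 + 0.901 = -1.075%.
Difference = 2.235 − (-1.075) = 3.31 pp.

3.31 percentage points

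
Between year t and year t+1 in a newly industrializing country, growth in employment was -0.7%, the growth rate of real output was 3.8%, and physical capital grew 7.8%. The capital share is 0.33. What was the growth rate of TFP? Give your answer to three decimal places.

Labor's share = 1 − 0.33 = 0.67.
Physical capital: 0.33 × 7.8 = 2.574 pp.
Employment: 0.67 × (-0.7) = -0.469 pp.
TFP growth = 3.8 − 2.105 = 1.695%.

1.695%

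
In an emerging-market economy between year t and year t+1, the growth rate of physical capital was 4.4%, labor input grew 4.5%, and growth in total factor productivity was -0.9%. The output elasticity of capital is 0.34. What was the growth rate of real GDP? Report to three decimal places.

3.566%

Labor's share = 1 − 0.34 = 0.66.
Physical capital: 0.34 × 4.4 = 1.496 pp.
Labor input: 0.66 × 4.5 = 2.97 pp.
Output growth = -0.9 + 4.466 = 3.566%.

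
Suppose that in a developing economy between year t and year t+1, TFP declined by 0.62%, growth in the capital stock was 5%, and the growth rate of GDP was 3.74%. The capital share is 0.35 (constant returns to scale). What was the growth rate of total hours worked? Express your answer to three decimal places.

Labor's share = 1 − 0.35 = 0.65.
gY = gA + 0.35×5 + 0.65×g.
0.65×g = 3.74 + 0.62 − 1.75 = 2.61.
g = 2.61 / 0.65 = 4.01538%.

Total hours worked grew 4.015%.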